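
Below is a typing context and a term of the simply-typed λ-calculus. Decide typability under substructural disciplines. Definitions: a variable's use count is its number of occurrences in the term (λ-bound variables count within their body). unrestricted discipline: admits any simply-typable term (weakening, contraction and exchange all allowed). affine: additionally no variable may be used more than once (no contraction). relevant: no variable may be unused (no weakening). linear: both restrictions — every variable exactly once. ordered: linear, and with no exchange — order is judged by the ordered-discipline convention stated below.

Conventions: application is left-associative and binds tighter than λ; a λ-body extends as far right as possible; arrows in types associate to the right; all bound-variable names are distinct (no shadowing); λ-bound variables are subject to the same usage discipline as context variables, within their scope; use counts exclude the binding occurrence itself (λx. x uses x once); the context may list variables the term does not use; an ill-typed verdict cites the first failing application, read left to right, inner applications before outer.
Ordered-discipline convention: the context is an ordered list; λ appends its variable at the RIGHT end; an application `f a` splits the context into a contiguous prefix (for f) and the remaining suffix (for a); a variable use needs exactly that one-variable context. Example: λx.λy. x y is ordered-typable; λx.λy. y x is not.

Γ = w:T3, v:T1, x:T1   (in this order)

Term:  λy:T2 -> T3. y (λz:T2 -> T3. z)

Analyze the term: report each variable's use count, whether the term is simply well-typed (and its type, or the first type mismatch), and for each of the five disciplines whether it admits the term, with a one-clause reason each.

usage: w ×0, v ×0, x ×0, y [bound] ×1, z [bound] ×1
order of uses: y, z
typing: ill-typed: argument of type (T2 -> T3) -> T2 -> T3 where T2 is required
ordered ✗ (not simply typable)
linear ✗ (fails simple typing)
affine ✗ (a type mismatch blocks all five)
relevant ✗ (the type mismatch rejects it)
unrestricted ✗ (not simply typable)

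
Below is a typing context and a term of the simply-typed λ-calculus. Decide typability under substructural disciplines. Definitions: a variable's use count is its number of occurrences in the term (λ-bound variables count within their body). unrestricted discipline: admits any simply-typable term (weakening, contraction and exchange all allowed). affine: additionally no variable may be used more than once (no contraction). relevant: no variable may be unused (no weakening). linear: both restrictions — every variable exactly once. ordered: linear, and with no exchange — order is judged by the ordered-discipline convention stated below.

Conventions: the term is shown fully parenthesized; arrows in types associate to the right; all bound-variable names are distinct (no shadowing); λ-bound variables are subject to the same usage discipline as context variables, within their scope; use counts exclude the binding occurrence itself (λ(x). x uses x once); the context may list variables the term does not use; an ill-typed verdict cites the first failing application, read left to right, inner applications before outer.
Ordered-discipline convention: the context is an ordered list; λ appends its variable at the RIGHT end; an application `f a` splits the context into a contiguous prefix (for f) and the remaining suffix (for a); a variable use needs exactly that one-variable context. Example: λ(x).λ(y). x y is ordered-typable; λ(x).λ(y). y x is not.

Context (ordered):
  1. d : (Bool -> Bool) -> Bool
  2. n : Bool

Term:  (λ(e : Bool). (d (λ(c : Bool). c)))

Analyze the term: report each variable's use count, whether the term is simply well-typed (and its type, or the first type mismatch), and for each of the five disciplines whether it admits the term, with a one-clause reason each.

counts: d ×1, n ×0, e (λ-bound) ×0, c (λ-bound) ×1
left-to-right use order: d, c
typing: well-typed at Bool -> Bool
ordered: ✗, n, e left unused
linear: ✗, n, e left unused
affine: ✓, at most one use each (d, n, e, c)
relevant: ✗, n, e left unused
unrestricted: ✓, simply typable at Bool -> Bool; W, C, E all held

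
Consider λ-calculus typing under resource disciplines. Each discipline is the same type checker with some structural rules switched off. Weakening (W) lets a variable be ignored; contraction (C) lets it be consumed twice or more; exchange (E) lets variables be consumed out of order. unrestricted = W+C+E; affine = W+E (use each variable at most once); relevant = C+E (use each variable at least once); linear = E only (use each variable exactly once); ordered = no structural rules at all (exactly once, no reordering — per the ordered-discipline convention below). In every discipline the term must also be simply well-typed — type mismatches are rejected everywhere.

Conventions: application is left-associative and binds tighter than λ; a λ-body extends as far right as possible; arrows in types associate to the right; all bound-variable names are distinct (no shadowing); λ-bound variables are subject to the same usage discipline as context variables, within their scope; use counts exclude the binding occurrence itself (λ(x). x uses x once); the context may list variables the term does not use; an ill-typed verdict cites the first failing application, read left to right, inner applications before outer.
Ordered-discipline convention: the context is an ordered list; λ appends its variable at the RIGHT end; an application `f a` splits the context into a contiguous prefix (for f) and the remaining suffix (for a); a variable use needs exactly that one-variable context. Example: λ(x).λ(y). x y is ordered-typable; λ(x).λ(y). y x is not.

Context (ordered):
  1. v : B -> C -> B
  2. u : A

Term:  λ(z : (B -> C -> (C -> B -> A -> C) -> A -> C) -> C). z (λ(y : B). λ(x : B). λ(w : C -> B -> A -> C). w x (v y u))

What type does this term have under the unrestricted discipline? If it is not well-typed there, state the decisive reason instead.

not well-typed under unrestricted — not simply typable
variable uses: v: 1×, u: 1×, z (bound): 1×, y (bound): 1×, x (bound): 1×, w (bound): 1×
left-to-right use order: z, w, x, v, y, u
typing: ill-typed: an application expects C but receives B
per-discipline verdicts: ordered ✗ | linear ✗ | affine ✗ | relevant ✗ | unrestricted ✗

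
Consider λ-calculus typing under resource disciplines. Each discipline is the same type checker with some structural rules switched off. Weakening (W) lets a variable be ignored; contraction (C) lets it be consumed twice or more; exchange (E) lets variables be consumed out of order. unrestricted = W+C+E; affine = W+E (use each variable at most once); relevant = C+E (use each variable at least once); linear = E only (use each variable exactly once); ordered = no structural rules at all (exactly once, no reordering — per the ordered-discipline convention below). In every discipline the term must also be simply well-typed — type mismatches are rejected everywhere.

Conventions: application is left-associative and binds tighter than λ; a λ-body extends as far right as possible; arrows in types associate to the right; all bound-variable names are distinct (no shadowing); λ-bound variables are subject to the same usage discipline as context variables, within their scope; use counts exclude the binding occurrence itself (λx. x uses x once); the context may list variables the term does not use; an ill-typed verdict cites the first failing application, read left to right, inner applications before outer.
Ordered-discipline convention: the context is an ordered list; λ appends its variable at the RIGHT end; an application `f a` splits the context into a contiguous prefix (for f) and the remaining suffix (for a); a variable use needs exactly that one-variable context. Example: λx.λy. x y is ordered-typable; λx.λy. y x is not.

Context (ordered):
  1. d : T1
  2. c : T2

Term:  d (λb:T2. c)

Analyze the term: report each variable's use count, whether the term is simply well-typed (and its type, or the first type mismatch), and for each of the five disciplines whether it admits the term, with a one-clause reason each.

counts: d: 1; c: 1; b (λ-bound): 0
use order (left to right): d, c
typing: ill-typed: applying a non-function (T1)
ordered ✗ (not simply typable)
linear ✗ (fails simple typing)
affine ✗ (a type mismatch blocks all five)
relevant ✗ (the type mismatch rejects it)
unrestricted ✗ (not simply typable)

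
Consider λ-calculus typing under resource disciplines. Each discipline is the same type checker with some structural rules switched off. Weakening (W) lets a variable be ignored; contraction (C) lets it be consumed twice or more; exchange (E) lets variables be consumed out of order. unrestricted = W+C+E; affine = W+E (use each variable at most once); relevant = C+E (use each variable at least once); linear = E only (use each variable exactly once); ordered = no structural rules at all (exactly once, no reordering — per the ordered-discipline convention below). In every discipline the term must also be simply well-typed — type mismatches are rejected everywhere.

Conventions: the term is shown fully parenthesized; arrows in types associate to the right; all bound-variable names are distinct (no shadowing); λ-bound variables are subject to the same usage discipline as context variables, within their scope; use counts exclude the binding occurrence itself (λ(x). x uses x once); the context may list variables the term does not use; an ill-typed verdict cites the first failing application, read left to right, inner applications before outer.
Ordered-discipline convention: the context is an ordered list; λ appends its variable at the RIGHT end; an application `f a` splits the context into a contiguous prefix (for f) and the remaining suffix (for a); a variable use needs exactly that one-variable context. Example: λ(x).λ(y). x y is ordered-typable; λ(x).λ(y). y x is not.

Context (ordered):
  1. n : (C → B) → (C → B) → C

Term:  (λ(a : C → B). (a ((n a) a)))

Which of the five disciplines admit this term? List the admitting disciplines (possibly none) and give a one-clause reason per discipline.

admitted by: relevant, unrestricted
counts: n ×1, a (bound) ×3
left-to-right use order: a, n, a, a
typing: the term checks, with type (C → B) → B
ordered: ✗ — repeated use of a ×3
linear: ✗ — repeated use of a ×3
affine: ✗ — repeated use of a ×3
relevant: ✓ — every one of n, a appears
unrestricted: ✓ — type-checks ((C → B) → B) and nothing is barred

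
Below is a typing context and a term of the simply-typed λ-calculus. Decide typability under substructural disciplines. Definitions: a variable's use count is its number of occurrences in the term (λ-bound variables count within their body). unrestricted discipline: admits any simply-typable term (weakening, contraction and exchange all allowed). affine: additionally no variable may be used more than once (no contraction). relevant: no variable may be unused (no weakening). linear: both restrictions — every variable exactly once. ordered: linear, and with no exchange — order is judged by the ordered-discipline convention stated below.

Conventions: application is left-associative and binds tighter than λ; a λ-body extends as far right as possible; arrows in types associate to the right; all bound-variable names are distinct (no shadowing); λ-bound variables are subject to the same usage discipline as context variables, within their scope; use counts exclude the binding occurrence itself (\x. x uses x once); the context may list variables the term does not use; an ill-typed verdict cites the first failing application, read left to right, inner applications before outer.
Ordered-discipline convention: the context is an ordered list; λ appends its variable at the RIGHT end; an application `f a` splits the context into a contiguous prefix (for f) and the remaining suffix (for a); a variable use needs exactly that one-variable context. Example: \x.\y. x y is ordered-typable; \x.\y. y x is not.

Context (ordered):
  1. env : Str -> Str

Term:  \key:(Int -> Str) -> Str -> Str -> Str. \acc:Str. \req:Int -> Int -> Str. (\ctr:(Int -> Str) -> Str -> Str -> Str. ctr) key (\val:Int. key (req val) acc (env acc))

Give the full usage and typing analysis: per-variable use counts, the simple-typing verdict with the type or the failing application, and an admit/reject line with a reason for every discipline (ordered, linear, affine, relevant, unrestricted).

use counts: env: 1, key (λ-bound): 2, acc (λ-bound): 2, req (λ-bound): 1, ctr (λ-bound): 1, val (λ-bound): 1
order of uses: ctr, key, key, req, val, acc, env, acc
typing: ✓ — ((Int -> Str) -> Str -> Str -> Str) -> Str -> (Int -> Int -> Str) -> Str -> Str -> Str
ordered ✗ (uses contraction: key ×2, acc ×2)
linear ✗ (uses contraction: key ×2, acc ×2)
affine ✗ (uses contraction: key ×2, acc ×2)
relevant ✓ (every one of env, key, acc, req, ctr, val appears)
unrestricted ✓ (type-checks (((Int -> Str) -> Str -> Str -> Str) -> Str -> (Int -> Int -> Str) -> Str -> Str -> Str) and nothing is barred)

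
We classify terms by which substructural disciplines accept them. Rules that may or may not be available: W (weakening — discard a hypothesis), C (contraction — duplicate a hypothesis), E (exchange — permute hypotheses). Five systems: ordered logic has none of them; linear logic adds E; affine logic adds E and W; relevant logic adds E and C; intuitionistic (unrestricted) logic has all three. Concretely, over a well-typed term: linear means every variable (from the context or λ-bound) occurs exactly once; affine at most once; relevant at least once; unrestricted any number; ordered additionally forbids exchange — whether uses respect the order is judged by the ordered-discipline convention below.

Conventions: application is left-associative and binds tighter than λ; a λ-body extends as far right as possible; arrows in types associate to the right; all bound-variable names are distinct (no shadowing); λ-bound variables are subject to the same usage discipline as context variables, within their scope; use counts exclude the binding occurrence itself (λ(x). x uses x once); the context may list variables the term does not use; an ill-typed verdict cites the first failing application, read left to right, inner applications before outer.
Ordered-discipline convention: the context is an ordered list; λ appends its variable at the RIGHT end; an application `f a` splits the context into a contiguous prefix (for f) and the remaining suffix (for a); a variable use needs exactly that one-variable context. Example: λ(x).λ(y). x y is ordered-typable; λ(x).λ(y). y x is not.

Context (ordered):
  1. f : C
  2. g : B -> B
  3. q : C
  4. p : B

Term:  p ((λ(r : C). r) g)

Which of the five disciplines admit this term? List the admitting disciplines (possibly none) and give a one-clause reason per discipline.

admitted in: none
variable uses: f: 0; g: 1; q: 0; p: 1; r [bound]: 1
use order (left to right): p, r, g
typing: ill-typed: argument of type B -> B where C is required
ordered: ✗ — not simply typable
linear: ✗ — fails simple typing
affine: ✗ — a type mismatch blocks all five
relevant: ✗ — the type mismatch rejects it
unrestricted: ✗ — not simply typable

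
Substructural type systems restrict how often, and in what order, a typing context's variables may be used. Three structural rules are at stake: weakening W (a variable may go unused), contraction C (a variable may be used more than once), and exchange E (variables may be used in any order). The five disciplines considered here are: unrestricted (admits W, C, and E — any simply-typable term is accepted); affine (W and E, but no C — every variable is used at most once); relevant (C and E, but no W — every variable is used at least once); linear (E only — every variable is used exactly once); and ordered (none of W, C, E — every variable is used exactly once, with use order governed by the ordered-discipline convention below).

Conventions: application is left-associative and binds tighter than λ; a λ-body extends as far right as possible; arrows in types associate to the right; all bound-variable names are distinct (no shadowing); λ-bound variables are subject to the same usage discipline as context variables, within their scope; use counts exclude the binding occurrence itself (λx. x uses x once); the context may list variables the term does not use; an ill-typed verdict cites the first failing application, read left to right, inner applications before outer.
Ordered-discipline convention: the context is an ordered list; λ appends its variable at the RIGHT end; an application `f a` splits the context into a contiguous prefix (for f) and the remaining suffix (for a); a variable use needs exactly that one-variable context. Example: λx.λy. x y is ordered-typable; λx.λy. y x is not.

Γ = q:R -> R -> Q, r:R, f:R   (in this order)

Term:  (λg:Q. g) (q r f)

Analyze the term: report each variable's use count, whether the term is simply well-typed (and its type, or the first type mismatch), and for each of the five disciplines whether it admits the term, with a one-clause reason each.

counts: q: 1, r: 1, f: 1, g [bound]: 1
uses in reading order: g, q, r, f
typing: well-typed — term : Q
ordered: ✓, q, r, f, g once each; derivable with no W/C/E
linear: ✓, q, r, f, g: one use apiece
affine: ✓, no duplicate uses among q, r, f, g
relevant: ✓, at least one use each (q, r, f, g)
unrestricted: ✓, type-checks (Q) and nothing is barred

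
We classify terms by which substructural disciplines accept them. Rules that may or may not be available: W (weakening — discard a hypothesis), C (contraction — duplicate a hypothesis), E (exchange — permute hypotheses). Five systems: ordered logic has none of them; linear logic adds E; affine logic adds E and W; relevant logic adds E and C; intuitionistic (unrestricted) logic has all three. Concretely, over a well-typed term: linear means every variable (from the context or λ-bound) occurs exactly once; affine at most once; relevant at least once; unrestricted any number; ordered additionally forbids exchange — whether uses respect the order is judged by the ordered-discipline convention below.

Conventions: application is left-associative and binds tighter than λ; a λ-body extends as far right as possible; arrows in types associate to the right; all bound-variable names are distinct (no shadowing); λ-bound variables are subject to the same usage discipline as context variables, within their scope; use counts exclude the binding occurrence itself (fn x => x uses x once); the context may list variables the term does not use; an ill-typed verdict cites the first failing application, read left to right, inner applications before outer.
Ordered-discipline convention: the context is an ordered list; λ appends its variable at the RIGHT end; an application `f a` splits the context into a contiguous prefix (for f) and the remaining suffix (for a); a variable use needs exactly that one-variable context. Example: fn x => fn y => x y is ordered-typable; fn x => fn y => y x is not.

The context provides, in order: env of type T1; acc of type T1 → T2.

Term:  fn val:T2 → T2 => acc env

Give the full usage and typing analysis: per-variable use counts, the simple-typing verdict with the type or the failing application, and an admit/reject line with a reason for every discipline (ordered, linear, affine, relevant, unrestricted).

variable uses: env: 1×, acc: 1×, val [bound]: 0×
uses in reading order: acc, env
typing: well-typed at (T2 → T2) → T2
ordered: ✗ — val left unused
linear: ✗ — val left unused
affine: ✓ — no duplicate uses among env, acc, val
relevant: ✗ — val left unused
unrestricted: ✓ — well-typed at (T2 → T2) → T2; no restrictions here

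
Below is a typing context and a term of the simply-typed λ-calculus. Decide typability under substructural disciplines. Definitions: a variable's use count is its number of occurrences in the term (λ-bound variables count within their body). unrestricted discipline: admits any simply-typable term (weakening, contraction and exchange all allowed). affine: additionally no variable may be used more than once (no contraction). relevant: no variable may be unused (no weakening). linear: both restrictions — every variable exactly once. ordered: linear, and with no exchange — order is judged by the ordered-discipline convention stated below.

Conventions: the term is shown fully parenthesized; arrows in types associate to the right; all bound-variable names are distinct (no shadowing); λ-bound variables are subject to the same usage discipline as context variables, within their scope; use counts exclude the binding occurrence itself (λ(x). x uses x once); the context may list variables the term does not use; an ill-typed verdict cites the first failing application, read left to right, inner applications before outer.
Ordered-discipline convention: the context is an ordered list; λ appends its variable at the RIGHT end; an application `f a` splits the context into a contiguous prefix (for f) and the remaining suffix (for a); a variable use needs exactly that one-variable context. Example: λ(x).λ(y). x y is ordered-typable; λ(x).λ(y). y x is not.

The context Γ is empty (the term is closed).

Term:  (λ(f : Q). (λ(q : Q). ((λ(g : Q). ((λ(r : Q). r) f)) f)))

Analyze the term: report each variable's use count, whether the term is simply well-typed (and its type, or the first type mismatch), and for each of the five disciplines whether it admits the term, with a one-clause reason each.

usage: f (bound) ×2, q (bound) ×0, g (bound) ×0, r (bound) ×1
order of uses: r, f, f
typing: well-typed at Q → Q → Q
ordered ✗ (f ×2 used more than once (contraction); unused: q, g — weakening required)
linear ✗ (f ×2 used more than once (contraction); unused: q, g — weakening required)
affine ✗ (f ×2 used more than once (contraction))
relevant ✗ (unused: q, g — weakening required)
unrestricted ✓ (simply typable at Q → Q → Q; W, C, E all held)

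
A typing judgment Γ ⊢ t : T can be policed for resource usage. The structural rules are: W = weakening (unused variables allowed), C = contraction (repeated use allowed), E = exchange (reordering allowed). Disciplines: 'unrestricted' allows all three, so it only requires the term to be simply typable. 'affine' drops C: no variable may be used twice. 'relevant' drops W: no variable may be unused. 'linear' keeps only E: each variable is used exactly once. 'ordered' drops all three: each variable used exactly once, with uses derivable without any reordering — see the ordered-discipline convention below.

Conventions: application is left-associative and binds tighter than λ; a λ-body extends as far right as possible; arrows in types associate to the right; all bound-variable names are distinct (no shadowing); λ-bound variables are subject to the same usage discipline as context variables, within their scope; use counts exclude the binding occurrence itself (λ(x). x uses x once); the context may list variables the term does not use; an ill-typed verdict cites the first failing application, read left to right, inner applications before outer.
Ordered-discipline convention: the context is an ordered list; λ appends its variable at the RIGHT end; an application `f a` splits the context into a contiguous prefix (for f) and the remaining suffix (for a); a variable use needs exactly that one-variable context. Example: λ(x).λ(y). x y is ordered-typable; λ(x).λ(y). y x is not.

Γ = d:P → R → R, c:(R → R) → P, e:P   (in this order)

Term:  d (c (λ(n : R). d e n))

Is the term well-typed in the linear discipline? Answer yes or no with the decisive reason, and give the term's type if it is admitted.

no — d ×2 used more than once (contraction)
use counts: d: 2; c: 1; e: 1; n (bound): 1
use order (left to right): d, c, d, e, n
typing: the term checks, with type R → R
across the five disciplines: ordered ✗; linear ✗; affine ✗; relevant ✓; unrestricted ✓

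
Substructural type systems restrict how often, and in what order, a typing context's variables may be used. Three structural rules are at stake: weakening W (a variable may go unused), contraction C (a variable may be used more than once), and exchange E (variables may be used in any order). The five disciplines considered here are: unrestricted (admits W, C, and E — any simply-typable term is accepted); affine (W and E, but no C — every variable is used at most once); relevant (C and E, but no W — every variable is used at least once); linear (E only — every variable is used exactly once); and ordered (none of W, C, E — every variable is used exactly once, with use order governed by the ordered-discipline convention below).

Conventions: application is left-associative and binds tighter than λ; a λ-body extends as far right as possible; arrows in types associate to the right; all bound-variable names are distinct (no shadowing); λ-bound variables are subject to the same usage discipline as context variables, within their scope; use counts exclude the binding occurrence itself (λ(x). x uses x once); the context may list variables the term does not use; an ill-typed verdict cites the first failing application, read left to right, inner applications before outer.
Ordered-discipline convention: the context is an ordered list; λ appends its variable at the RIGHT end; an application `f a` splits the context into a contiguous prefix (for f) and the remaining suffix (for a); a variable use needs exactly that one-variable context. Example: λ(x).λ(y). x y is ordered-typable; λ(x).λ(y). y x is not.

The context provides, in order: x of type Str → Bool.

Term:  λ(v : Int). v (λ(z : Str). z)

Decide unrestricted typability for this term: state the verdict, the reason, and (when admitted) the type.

no — fails simple typing
variable uses: x ×0; v (bound) ×1; z (bound) ×1
order of uses: v, z
typing: ill-typed: non-function type Int applied to an argument
all disciplines: ordered ✗ | linear ✗ | affine ✗ | relevant ✗ | unrestricted ✗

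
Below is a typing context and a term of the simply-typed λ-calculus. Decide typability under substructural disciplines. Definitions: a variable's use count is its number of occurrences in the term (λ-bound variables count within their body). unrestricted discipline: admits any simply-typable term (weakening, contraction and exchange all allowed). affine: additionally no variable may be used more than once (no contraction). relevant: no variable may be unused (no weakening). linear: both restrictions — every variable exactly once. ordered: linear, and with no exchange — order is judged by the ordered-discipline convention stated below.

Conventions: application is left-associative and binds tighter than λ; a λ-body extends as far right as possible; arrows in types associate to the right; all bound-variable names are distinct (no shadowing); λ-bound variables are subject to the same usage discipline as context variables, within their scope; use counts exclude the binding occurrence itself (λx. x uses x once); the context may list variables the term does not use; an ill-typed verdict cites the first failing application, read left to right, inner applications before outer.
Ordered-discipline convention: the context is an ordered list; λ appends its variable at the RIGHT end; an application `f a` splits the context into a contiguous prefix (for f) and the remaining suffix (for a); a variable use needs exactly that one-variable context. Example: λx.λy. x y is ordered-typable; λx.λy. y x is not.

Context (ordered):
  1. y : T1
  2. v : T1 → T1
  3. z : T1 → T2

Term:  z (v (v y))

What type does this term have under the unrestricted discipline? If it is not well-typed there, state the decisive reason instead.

term : T2
variable uses: y: 1, v: 2, z: 1
use order (left to right): z, v, v, y
typing: well-typed at T2
per-discipline verdicts: ordered ✗ · linear ✗ · affine ✗ · relevant ✓ · unrestricted ✓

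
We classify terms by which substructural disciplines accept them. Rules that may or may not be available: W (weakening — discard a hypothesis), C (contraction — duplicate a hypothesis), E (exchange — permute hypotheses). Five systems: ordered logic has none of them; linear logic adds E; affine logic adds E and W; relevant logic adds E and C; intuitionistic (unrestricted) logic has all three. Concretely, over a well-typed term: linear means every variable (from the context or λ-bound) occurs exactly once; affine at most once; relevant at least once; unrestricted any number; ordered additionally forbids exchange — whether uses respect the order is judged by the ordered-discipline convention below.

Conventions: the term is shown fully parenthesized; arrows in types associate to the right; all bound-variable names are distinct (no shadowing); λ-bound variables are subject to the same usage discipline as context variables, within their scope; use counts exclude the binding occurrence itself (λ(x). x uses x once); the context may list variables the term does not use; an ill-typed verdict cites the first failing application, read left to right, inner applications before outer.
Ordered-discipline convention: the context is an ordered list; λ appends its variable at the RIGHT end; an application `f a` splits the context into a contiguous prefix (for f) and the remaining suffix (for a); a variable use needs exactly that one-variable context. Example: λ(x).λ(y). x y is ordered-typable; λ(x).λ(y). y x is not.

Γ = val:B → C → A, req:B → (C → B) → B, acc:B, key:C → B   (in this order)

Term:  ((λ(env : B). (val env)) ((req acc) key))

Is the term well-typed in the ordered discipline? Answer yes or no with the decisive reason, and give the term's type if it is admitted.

yes — single-use (val, req, acc, key, env), ordered derivation ok; term : C → A
variable uses: val=1; req=1; acc=1; key=1; env [bound]=1
left-to-right use order: val, env, req, acc, key
typing: the term checks, with type C → A
summary: ordered ✓ | linear ✓ | affine ✓ | relevant ✓ | unrestricted ✓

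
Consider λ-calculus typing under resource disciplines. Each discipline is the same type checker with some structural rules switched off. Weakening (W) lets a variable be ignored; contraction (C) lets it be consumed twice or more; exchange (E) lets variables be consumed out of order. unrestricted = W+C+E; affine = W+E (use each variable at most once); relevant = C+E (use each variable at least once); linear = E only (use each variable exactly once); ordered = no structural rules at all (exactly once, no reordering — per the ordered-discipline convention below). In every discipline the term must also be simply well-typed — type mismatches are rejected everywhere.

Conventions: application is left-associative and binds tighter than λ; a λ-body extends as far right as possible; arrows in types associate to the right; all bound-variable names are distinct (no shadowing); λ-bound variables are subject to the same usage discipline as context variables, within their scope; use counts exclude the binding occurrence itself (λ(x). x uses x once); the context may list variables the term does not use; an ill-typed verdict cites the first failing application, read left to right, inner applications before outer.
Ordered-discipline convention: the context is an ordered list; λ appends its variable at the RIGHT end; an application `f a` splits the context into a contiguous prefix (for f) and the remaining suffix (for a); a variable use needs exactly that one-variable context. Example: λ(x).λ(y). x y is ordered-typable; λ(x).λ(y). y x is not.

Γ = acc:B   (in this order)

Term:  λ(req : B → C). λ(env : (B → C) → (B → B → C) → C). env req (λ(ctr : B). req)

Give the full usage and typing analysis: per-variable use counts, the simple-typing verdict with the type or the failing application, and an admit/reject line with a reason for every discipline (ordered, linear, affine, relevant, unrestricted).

use counts: acc: 0×, req [bound]: 2×, env [bound]: 1×, ctr [bound]: 0×
use order (left to right): env, req, req
typing: well-typed at (B → C) → ((B → C) → (B → B → C) → C) → C
ordered ✗ (uses contraction: req ×2; acc, ctr left unused)
linear ✗ (uses contraction: req ×2; acc, ctr left unused)
affine ✗ (uses contraction: req ×2)
relevant ✗ (acc, ctr left unused)
unrestricted ✓ (type-checks ((B → C) → ((B → C) → (B → B → C) → C) → C) and nothing is barred)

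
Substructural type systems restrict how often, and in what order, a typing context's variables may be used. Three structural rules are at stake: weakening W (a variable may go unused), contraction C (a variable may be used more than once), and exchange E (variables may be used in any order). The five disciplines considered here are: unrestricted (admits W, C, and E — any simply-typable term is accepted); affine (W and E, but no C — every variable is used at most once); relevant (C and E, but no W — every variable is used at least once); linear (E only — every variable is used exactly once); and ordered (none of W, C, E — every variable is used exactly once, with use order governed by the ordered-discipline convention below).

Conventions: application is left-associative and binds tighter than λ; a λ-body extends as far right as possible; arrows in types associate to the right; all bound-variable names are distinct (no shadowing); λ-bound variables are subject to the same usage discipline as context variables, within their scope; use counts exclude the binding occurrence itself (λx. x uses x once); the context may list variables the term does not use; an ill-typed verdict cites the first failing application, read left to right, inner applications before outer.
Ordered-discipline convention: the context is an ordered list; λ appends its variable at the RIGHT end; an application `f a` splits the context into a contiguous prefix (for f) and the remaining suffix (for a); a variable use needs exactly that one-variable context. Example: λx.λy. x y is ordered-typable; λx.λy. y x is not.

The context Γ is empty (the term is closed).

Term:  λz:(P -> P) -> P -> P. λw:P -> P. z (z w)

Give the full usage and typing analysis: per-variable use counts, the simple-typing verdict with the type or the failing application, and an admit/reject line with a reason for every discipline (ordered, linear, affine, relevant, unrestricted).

usage: z (bound)=2; w (bound)=1
order of uses: z, z, w
typing: well-typed at ((P -> P) -> P -> P) -> (P -> P) -> P -> P
ordered: ✗ — repeated use of z ×2
linear: ✗ — repeated use of z ×2
affine: ✗ — repeated use of z ×2
relevant: ✓ — z, w: all used, weakening unneeded
unrestricted: ✓ — well-typed at ((P -> P) -> P -> P) -> (P -> P) -> P -> P; no restrictions here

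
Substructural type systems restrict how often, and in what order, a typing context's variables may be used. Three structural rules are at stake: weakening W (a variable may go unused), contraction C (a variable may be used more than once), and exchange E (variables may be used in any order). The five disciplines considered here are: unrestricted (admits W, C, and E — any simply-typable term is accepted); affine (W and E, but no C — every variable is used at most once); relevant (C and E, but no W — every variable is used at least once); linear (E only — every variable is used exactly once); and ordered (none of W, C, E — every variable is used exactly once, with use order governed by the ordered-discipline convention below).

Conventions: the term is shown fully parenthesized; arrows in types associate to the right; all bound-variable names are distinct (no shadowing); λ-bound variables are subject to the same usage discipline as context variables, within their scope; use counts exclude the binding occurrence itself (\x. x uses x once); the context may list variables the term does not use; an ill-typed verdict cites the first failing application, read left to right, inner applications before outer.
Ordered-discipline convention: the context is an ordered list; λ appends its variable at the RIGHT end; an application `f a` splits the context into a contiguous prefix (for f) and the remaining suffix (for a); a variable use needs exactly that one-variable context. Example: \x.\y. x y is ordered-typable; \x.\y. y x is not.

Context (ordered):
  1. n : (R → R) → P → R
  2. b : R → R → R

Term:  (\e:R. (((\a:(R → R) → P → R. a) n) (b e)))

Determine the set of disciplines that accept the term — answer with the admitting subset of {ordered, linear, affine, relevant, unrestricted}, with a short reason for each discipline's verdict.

admitted in: ordered, linear, affine, relevant, unrestricted
counts: n ×1; b ×1; e (λ-bound) ×1; a (λ-bound) ×1
order of uses: a, n, b, e
typing: ✓ — R → P → R
ordered: ✓, one use each (n, b, e, a); ordered split holds
linear: ✓, n, b, e, a: one use apiece
affine: ✓, none of n, b, e, a used more than once
relevant: ✓, n, b, e, a: all used, weakening unneeded
unrestricted: ✓, typability at R → P → R is all that's needed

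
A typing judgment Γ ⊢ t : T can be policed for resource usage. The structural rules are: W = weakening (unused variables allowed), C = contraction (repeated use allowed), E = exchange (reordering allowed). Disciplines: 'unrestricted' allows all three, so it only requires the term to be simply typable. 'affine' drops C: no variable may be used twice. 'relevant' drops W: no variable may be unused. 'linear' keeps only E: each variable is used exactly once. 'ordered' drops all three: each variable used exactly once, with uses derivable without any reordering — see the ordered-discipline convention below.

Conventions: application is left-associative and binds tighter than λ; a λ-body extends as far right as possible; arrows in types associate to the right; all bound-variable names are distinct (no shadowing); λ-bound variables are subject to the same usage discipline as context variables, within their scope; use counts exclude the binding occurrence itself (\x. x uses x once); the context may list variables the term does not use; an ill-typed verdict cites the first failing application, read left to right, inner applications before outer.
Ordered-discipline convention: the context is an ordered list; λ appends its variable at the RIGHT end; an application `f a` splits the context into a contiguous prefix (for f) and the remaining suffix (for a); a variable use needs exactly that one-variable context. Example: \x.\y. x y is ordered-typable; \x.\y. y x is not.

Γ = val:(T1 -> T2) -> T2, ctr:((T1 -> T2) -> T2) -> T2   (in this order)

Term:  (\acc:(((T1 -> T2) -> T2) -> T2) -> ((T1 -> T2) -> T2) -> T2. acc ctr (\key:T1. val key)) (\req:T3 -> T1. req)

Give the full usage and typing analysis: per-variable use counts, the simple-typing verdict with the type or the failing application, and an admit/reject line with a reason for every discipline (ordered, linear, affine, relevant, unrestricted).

variable uses: val ×1, ctr ×1, acc (bound) ×1, key (bound) ×1, req (bound) ×1
left-to-right use order: acc, ctr, val, key, req
typing: ill-typed: an application expects T1 -> T2 but receives T1
ordered ✗ (a type mismatch blocks all five)
linear ✗ (the type mismatch rejects it)
affine ✗ (not simply typable)
relevant ✗ (fails simple typing)
unrestricted ✗ (a type mismatch blocks all five)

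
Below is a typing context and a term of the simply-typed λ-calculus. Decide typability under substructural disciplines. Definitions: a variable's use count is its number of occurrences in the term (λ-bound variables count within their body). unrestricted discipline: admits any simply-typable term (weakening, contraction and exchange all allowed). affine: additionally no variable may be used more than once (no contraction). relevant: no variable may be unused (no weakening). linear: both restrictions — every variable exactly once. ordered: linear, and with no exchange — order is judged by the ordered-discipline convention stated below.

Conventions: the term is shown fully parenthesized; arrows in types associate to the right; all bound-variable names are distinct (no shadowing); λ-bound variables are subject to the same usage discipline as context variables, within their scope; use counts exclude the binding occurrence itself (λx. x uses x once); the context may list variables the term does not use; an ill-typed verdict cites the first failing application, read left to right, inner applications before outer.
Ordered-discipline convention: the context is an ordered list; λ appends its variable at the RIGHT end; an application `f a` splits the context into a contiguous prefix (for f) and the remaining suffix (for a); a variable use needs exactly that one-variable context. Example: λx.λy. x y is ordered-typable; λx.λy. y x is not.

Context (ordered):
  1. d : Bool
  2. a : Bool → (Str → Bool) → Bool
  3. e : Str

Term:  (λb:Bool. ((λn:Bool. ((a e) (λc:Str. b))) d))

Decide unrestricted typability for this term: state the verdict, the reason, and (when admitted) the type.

no — the type mismatch rejects it
variable uses: d ×1; a ×1; e ×1; b (bound) ×1; n (bound) ×0; c (bound) ×0
uses in reading order: a, e, b, d
typing: ill-typed: an argument Str mismatches the expected Bool
per-discipline verdicts: ordered ✗, linear ✗, affine ✗, relevant ✗, unrestricted ✗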